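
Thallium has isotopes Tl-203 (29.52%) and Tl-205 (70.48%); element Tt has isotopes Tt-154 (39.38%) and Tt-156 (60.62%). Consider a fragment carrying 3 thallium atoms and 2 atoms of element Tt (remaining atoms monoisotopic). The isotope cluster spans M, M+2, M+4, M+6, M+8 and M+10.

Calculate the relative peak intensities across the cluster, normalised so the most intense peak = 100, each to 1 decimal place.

Thallium pattern (n=3): 0.02572463 : 0.18425524 : 0.43991564 : 0.35010449
Element Tt pattern (n=2): 0.15507844 : 0.47744312 : 0.36747844
Convolve the two distributions (both contribute in 2-u steps):
  M: 0.02572463×0.15507844 = 0.003989
  M+2: 0.02572463×0.47744312 + 0.18425524×0.15507844 = 0.040856
  M+4: 0.02572463×0.36747844 + 0.18425524×0.47744312 + 0.43991564×0.15507844 = 0.165646
  M+6: 0.18425524×0.36747844 + 0.43991564×0.47744312 + 0.35010449×0.15507844 = 0.332038
  M+8: 0.43991564×0.36747844 + 0.35010449×0.47744312 = 0.328814
  M+10: 0.35010449×0.36747844 = 0.128656
Scale to base peak (0.332038) = 100: 1.2 : 12.3 : 49.9 : 100.0 : 99.0 : 38.7

1.2 : 12.3 : 49.9 : 100.0 : 99.0 : 38.7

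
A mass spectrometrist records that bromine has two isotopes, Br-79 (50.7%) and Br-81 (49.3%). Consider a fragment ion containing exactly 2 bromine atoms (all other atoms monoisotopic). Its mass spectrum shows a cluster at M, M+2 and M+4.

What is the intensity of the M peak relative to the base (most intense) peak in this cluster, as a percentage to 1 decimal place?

51.4%

(0.507 + 0.493)^2 gives M 0.2570, M+2 0.4999, M+4 0.2430; the largest is M+2.
P(M+2) = C(2,1) × 0.507^1 × 0.493^1 = 2 × 0.5070 × 0.4930 = 0.499902 (base)
P(M) = C(2,0) × 0.507^2 × 0.493^0 = 1 × 0.257049 × 1.0000 = 0.257049
Relative intensity = 0.257049 / 0.499902 × 100 = 51.4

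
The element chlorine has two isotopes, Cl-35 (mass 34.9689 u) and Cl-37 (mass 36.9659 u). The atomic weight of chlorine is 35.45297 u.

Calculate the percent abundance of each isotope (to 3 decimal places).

Let x be the fractional abundance of Cl-35; then Cl-37 has abundance 1 − x.
34.9689·x + 36.9659·(1 − x) = 35.45297
(34.9689 − 36.9659)·x = 35.45297 − 36.9659
x = -1.51293 / -1.9970 = 0.75760 → 75.760% Cl-35, 24.240% Cl-37.

Cl-35: 75.760%, Cl-37: 24.240%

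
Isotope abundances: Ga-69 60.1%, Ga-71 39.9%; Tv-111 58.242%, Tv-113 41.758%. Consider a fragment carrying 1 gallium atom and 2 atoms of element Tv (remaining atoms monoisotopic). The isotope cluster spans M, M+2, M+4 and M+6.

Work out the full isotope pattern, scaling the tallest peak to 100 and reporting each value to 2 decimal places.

47.67 : 100.00 : 69.88 : 16.27

Gallium pattern (n=1): 0.6010 : 0.3990
Element Tv pattern (n=2): 0.33921306 : 0.48641389 : 0.17437306
Convolve the two distributions (both contribute in 2-u steps):
  M: 0.6010×0.33921306 = 0.203867
  M+2: 0.6010×0.48641389 + 0.3990×0.33921306 = 0.427681
  M+4: 0.6010×0.17437306 + 0.3990×0.48641389 = 0.298877
  M+6: 0.3990×0.17437306 = 0.069575
Scale to base peak (0.427681) = 100: 47.67 : 100.00 : 69.88 : 16.27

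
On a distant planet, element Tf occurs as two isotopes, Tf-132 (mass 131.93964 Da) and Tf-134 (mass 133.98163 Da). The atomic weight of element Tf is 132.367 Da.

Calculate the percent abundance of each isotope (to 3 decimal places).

With x = fraction of Tf-132 (so Tf-134 is 1 − x):
131.93964·x + 133.98163·(1 − x) = 132.367
(131.93964 − 133.98163)·x = 132.367 − 133.98163
x = -1.61463 / -2.04199 = 0.79071 → 79.071% Tf-132, 20.929% Tf-134.

Tf-132: 79.071%, Tf-134: 20.929%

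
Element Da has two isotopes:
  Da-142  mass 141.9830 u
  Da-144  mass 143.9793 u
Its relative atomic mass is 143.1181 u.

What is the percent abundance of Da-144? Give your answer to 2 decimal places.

With x = fraction of Da-142 (so Da-144 is 1 − x):
141.9830·x + 143.9793·(1 − x) = 143.1181
(141.9830 − 143.9793)·x = 143.1181 − 143.9793
x = -0.8612 / -1.9963 = 0.43140 → 43.14% Da-142, 56.86% Da-144.

56.86%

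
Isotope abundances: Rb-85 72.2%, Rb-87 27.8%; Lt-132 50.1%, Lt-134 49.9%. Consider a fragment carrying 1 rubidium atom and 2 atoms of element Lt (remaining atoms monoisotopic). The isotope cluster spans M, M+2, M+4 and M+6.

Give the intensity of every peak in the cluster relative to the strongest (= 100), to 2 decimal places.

Rubidium pattern (n=1): 0.7220 : 0.2780
Element Lt pattern (n=2): 0.251001 : 0.499998 : 0.249001
Convolve the two distributions (both contribute in 2-u steps):
  M: 0.7220×0.251001 = 0.181223
  M+2: 0.7220×0.499998 + 0.2780×0.251001 = 0.430777
  M+4: 0.7220×0.249001 + 0.2780×0.499998 = 0.318778
  M+6: 0.2780×0.249001 = 0.069222
Scale to base peak (0.430777) = 100: 42.07 : 100.00 : 74.00 : 16.07

42.07 : 100.00 : 74.00 : 16.07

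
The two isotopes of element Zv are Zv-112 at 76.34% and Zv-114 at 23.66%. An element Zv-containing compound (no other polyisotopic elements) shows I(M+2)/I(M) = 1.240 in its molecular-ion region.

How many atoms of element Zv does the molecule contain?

4

With n Zv atoms, P(M+2)/P(M) = C(n,1)·p^(n−1)q / p^n = n·q/p = n · 0.2366/0.7634.
n = 1.240 × 0.7634/0.2366 = 4.00 ≈ 4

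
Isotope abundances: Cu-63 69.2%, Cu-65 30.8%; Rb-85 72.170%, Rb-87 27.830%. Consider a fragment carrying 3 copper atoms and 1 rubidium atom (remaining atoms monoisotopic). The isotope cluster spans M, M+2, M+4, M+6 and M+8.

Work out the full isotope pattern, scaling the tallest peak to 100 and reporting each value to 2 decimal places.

Copper pattern (n=3): 0.33137389 : 0.44247034 : 0.19693766 : 0.02921811
Rubidium pattern (n=1): 0.7217 : 0.2783
Convolve the two distributions (both contribute in 2-u steps):
  M: 0.33137389×0.7217 = 0.239153
  M+2: 0.33137389×0.2783 + 0.44247034×0.7217 = 0.411552
  M+4: 0.44247034×0.2783 + 0.19693766×0.7217 = 0.265269
  M+6: 0.19693766×0.2783 + 0.02921811×0.7217 = 0.075894
  M+8: 0.02921811×0.2783 = 0.008131
Scale to base peak (0.411552) = 100: 58.11 : 100.00 : 64.46 : 18.44 : 1.98

58.11 : 100.00 : 64.46 : 18.44 : 1.98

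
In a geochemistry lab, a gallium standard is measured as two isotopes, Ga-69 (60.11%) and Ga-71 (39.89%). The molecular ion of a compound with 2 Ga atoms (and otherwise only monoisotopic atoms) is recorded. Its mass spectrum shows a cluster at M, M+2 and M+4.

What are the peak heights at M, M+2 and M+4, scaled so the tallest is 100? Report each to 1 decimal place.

Each Ga atom is independently Ga-69 (p = 0.6011) or Ga-71 (q = 0.3989); the cluster is the binomial expansion (p + q)^2.
P(M) = 0.6011^2 = 0.361321
P(M+2) = 2 × 0.6011^1 × 0.3989^1 = 0.479558
P(M+4) = 0.3989^2 = 0.159121
The M+2 peak is largest (0.479558); scaling to 100 gives 75.3 : 100.0 : 33.2.

75.3 : 100.0 : 33.2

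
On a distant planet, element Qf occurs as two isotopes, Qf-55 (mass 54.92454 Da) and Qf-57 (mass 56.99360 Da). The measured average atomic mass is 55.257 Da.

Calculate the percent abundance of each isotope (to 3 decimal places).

Qf-55: 83.932%, Qf-57: 16.068%

Let x be the fractional abundance of Qf-55; then Qf-57 has abundance 1 − x.
54.92454·x + 56.99360·(1 − x) = 55.257
(54.92454 − 56.99360)·x = 55.257 − 56.99360
x = -1.73660 / -2.06906 = 0.83932 → 83.932% Qf-55, 16.068% Qf-57.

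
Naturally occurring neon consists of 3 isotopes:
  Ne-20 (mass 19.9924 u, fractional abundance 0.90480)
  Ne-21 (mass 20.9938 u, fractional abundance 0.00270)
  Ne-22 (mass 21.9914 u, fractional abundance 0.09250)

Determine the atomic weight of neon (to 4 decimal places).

Ar = Σ fᵢ·mᵢ = 0.90480 × 19.9924 + 0.00270 × 20.9938 + 0.09250 × 21.9914
= 18.08912 + 0.05668 + 2.03420 = 20.18000 u

20.1800 u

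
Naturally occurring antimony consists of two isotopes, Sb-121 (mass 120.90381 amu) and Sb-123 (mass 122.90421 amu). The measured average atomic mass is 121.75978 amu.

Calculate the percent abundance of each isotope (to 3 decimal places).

Sb-121: 57.210%, Sb-123: 42.790%

Let x be the fractional abundance of Sb-121; then Sb-123 has abundance 1 − x.
120.90381·x + 122.90421·(1 − x) = 121.75978
(120.90381 − 122.90421)·x = 121.75978 − 122.90421
x = -1.14443 / -2.00040 = 0.57210 → 57.210% Sb-121, 42.790% Sb-123.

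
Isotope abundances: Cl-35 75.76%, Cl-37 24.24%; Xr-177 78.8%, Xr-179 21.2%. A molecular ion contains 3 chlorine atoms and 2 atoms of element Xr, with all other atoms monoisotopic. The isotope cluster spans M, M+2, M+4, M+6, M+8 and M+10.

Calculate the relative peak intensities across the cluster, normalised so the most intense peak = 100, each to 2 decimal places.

Chlorine pattern (n=3): 0.4348304 : 0.41738208 : 0.13354464 : 0.01424288
Element Xr pattern (n=2): 0.620944 : 0.334112 : 0.044944
Convolve the two distributions (both contribute in 2-u steps):
  M: 0.4348304×0.620944 = 0.270005
  M+2: 0.4348304×0.334112 + 0.41738208×0.620944 = 0.404453
  M+4: 0.4348304×0.044944 + 0.41738208×0.334112 + 0.13354464×0.620944 = 0.241919
  M+6: 0.41738208×0.044944 + 0.13354464×0.334112 + 0.01424288×0.620944 = 0.072222
  M+8: 0.13354464×0.044944 + 0.01424288×0.334112 = 0.010761
  M+10: 0.01424288×0.044944 = 0.000640
Scale to base peak (0.404453) = 100: 66.76 : 100.00 : 59.81 : 17.86 : 2.66 : 0.16

66.76 : 100.00 : 59.81 : 17.86 : 2.66 : 0.16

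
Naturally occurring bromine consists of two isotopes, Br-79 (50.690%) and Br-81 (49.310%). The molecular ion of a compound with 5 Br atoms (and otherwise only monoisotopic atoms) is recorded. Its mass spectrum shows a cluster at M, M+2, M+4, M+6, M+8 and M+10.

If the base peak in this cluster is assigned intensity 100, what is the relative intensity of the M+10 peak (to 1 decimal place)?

(0.50690 + 0.49310)^5 gives M 0.0335, M+2 0.1628, M+4 0.3167, M+6 0.3081, M+8 0.1498, M+10 0.0292; the largest is M+4.
P(M+4) = C(5,2) × 0.50690^3 × 0.49310^2 = 10 × 0.13024674 × 0.24314761 = 0.316692 (base)
P(M+10) = C(5,5) × 0.50690^0 × 0.49310^5 = 1 × 1.0000 × 0.02915245 = 0.029152
Relative intensity = 0.029152 / 0.316692 × 100 = 9.2

9.2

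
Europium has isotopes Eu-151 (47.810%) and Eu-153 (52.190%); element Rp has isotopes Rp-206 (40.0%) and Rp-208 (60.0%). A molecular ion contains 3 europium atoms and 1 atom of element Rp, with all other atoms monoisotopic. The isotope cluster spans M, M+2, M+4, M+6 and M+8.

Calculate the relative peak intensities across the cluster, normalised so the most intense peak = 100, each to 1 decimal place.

Europium pattern (n=3): 0.10928391 : 0.3578871 : 0.39067407 : 0.14215492
Element Rp pattern (n=1): 0.4000 : 0.6000
Convolve the two distributions (both contribute in 2-u steps):
  M: 0.10928391×0.4000 = 0.043714
  M+2: 0.10928391×0.6000 + 0.3578871×0.4000 = 0.208725
  M+4: 0.3578871×0.6000 + 0.39067407×0.4000 = 0.371002
  M+6: 0.39067407×0.6000 + 0.14215492×0.4000 = 0.291266
  M+8: 0.14215492×0.6000 = 0.085293
Scale to base peak (0.371002) = 100: 11.8 : 56.3 : 100.0 : 78.5 : 23.0

11.8 : 56.3 : 100.0 : 78.5 : 23.0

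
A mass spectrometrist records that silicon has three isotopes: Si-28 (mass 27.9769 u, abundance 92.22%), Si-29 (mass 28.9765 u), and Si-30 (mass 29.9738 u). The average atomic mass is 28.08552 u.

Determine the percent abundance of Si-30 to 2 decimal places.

The remaining 7.78% is split between Si-29 (fraction x) and Si-30 (fraction 0.0778 − x).
Substituting: 28.9765x + 29.9738(0.0778 − x) = 2.28522282
(28.9765 − 29.9738)x = -0.04673882  ⇒  x = 0.04687, y = 0.03093
Si-29: 4.69%, Si-30: 3.09%.

3.09%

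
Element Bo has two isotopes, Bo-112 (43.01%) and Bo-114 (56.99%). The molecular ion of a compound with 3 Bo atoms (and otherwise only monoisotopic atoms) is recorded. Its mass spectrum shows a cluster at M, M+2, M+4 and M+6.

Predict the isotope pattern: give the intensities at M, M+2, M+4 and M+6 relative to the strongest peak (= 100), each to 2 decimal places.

18.99 : 75.47 : 100.00 : 44.17

The 3 Bo atoms are independent, so intensities follow the terms of (0.4301 + 0.5699)^3.
P(M) = 0.4301^3 = 0.079562
P(M+2) = 3 × 0.4301^2 × 0.5699^1 = 0.316271
P(M+4) = 3 × 0.4301^1 × 0.5699^2 = 0.419071
P(M+6) = 0.5699^3 = 0.185096
The M+4 peak is largest (0.419071); scaling to 100 gives 18.99 : 75.47 : 100.00 : 44.17.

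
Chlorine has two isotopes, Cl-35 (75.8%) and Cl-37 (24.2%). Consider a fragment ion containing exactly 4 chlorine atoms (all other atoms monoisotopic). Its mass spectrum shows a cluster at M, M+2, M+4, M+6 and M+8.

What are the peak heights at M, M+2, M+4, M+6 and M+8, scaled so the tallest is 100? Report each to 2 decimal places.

78.31 : 100.00 : 47.89 : 10.19 : 0.81

Each Cl atom is independently Cl-35 (p = 0.758) or Cl-37 (q = 0.242); the cluster is the binomial expansion (p + q)^4.
P(M) = 0.758^4 = 0.330124
P(M+2) = 4 × 0.758^3 × 0.242^1 = 0.421583
P(M+4) = 6 × 0.758^2 × 0.242^2 = 0.201893
P(M+6) = 4 × 0.758^1 × 0.242^3 = 0.042971
P(M+8) = 0.242^4 = 0.003430
The M+2 peak is largest (0.421583); scaling to 100 gives 78.31 : 100.00 : 47.89 : 10.19 : 0.81.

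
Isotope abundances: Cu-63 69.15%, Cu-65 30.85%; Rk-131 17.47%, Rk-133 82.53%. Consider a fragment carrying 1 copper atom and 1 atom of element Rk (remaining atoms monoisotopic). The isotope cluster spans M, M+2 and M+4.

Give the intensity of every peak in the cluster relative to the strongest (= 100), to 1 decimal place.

19.3 : 100.0 : 40.8

Copper pattern (n=1): 0.6915 : 0.3085
Element Rk pattern (n=1): 0.1747 : 0.8253
Convolve the two distributions (both contribute in 2-u steps):
  M: 0.6915×0.1747 = 0.120805
  M+2: 0.6915×0.8253 + 0.3085×0.1747 = 0.624590
  M+4: 0.3085×0.8253 = 0.254605
Scale to base peak (0.624590) = 100: 19.3 : 100.0 : 40.8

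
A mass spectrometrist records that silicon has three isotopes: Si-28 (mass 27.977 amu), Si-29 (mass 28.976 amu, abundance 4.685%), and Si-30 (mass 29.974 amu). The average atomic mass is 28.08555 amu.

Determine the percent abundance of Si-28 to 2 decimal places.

The remaining 95.315% is split between Si-28 (fraction x) and Si-30 (fraction 0.95315 − x).
Substituting: 27.977x + 29.974(0.95315 − x) = 26.7280244
(27.977 − 29.974)x = -1.8416937  ⇒  x = 0.92223, y = 0.03092
Si-28: 92.22%, Si-30: 3.09%.

92.22%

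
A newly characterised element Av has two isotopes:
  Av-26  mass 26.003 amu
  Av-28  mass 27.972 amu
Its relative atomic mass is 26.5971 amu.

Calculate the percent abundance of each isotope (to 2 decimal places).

Av-26: 69.83%, Av-28: 30.17%

Let x be the fractional abundance of Av-26; then Av-28 has abundance 1 − x.
26.003·x + 27.972·(1 − x) = 26.5971
(26.003 − 27.972)·x = 26.5971 − 27.972
x = -1.3749 / -1.969 = 0.69827 → 69.83% Av-26, 30.17% Av-28.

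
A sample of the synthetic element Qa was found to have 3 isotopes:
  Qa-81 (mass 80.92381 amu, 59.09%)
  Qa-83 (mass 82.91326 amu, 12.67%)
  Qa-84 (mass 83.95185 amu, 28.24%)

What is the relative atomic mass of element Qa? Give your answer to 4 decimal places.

82.0310 amu

Average mass = Σ (abundance × isotope mass) = 0.5909 × 80.92381 + 0.1267 × 82.91326 + 0.2824 × 83.95185
= 47.817879 + 10.505110 + 23.708002 = 82.030991 amu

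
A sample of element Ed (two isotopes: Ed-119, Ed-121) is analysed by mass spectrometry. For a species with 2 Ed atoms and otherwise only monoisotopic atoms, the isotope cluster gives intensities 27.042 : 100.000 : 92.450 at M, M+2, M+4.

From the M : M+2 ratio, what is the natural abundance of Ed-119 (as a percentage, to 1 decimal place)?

35.1%

If p is the fraction of Ed that is Ed-119, then I(M+2)/I(M) = [C(2,1)·p^1·(1−p)] / p^2 = 2·(1−p)/p = 100.000/27.042 = 3.6980
(1−p)/p = 3.6980/2 = 1.8490  ⇒  p = 1/(1 + 1.8490) = 0.3510
Ed-119: 35.1%, Ed-121: 64.9%.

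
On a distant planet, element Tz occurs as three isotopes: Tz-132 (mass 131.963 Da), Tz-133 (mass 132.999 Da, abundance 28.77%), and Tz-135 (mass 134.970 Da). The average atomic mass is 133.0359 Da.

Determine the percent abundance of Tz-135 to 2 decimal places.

The remaining 71.23% is split between Tz-132 (fraction x) and Tz-135 (fraction 0.7123 − x).
Substituting: 131.963x + 134.970(0.7123 − x) = 94.7720877
(131.963 − 134.970)x = -1.3670433  ⇒  x = 0.45462, y = 0.25768
Tz-132: 45.46%, Tz-135: 25.77%.

25.77%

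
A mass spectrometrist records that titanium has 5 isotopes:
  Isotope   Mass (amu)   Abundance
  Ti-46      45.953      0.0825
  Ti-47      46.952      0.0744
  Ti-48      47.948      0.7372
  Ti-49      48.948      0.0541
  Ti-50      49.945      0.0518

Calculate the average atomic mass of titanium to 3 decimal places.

The abundance-weighted mean is 0.0825 × 45.953 + 0.0744 × 46.952 + 0.7372 × 47.948 + 0.0541 × 48.948 + 0.0518 × 49.945
= 3.7911 + 3.4932 + 35.3473 + 2.6481 + 2.5872 = 47.8669 amu

47.867 amu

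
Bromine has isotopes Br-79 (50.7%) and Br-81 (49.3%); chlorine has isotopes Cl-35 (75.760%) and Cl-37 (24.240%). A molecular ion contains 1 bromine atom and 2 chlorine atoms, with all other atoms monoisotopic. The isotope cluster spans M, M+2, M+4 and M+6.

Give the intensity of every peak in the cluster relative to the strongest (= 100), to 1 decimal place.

Bromine pattern (n=1): 0.5070 : 0.4930
Chlorine pattern (n=2): 0.57395776 : 0.36728448 : 0.05875776
Convolve the two distributions (both contribute in 2-u steps):
  M: 0.5070×0.57395776 = 0.290997
  M+2: 0.5070×0.36728448 + 0.4930×0.57395776 = 0.469174
  M+4: 0.5070×0.05875776 + 0.4930×0.36728448 = 0.210861
  M+6: 0.4930×0.05875776 = 0.028968
Scale to base peak (0.469174) = 100: 62.0 : 100.0 : 44.9 : 6.2

62.0 : 100.0 : 44.9 : 6.2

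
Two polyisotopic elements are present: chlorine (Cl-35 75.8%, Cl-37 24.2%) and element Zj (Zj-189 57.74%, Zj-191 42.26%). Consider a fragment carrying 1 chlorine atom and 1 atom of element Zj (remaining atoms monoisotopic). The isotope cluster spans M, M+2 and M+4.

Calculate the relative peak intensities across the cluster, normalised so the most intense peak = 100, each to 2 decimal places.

Chlorine pattern (n=1): 0.7580 : 0.2420
Element Zj pattern (n=1): 0.5774 : 0.4226
Convolve the two distributions (both contribute in 2-u steps):
  M: 0.7580×0.5774 = 0.437669
  M+2: 0.7580×0.4226 + 0.2420×0.5774 = 0.460062
  M+4: 0.2420×0.4226 = 0.102269
Scale to base peak (0.460062) = 100: 95.13 : 100.00 : 22.23

95.13 : 100.00 : 22.23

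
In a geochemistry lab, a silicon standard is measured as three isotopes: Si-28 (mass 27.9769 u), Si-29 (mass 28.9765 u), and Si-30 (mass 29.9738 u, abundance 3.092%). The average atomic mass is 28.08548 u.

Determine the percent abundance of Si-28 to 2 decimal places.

Let x and y be the fractions of Si-28 and Si-29. Then x + y = 1 − 0.03092 = 0.96908 and 27.9769x + 28.9765y = 28.08548 − 0.03092×29.9738 = 27.158690104.
Substituting: 27.9769x + 28.9765(0.96908 − x) = 27.158690104
(27.9769 − 28.9765)x = -0.921856516  ⇒  x = 0.92223, y = 0.04685
Si-28: 92.22%, Si-29: 4.69%.

92.22%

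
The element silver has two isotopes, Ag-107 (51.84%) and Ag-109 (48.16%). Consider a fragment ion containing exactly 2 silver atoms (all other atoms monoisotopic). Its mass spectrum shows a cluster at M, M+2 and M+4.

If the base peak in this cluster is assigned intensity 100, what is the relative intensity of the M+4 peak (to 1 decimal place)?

(0.5184 + 0.4816)^2 gives M 0.2687, M+2 0.4993, M+4 0.2319; the largest is M+2.
P(M+2) = C(2,1) × 0.5184^1 × 0.4816^1 = 2 × 0.5184 × 0.4816 = 0.499323 (base)
P(M+4) = C(2,2) × 0.5184^0 × 0.4816^2 = 1 × 1.0000 × 0.23193856 = 0.231939
Relative intensity = 0.231939 / 0.499323 × 100 = 46.5

46.5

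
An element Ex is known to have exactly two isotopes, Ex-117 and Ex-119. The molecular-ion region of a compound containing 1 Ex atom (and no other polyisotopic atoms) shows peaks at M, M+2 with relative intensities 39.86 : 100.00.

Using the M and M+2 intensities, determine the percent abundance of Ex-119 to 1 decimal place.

Write p for the Ex-117 fraction. I(M+2)/I(M) = [C(1,1)·p^0·(1−p)] / p^1 = 1·(1−p)/p = 100.00/39.86 = 2.5088
(1−p)/p = 2.5088/1 = 2.5088  ⇒  p = 1/(1 + 2.5088) = 0.2850
Ex-117: 28.5%, Ex-119: 71.5%.

71.5%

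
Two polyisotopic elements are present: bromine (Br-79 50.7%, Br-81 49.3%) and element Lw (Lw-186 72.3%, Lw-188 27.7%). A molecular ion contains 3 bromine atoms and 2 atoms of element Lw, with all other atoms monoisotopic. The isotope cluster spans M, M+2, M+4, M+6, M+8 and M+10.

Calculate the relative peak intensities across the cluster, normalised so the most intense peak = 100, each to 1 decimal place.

Bromine pattern (n=3): 0.13032384 : 0.38017547 : 0.36967753 : 0.11982316
Element Lw pattern (n=2): 0.522729 : 0.400542 : 0.076729
Convolve the two distributions (both contribute in 2-u steps):
  M: 0.13032384×0.522729 = 0.068124
  M+2: 0.13032384×0.400542 + 0.38017547×0.522729 = 0.250929
  M+4: 0.13032384×0.076729 + 0.38017547×0.400542 + 0.36967753×0.522729 = 0.355517
  M+6: 0.38017547×0.076729 + 0.36967753×0.400542 + 0.11982316×0.522729 = 0.239877
  M+8: 0.36967753×0.076729 + 0.11982316×0.400542 = 0.076359
  M+10: 0.11982316×0.076729 = 0.009194
Scale to base peak (0.355517) = 100: 19.2 : 70.6 : 100.0 : 67.5 : 21.5 : 2.6

19.2 : 70.6 : 100.0 : 67.5 : 21.5 : 2.6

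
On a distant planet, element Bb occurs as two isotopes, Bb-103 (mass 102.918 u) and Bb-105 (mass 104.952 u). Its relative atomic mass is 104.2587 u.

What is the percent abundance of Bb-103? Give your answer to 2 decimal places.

With x = fraction of Bb-103 (so Bb-105 is 1 − x):
102.918·x + 104.952·(1 − x) = 104.2587
(102.918 − 104.952)·x = 104.2587 − 104.952
x = -0.6933 / -2.034 = 0.34086 → 34.09% Bb-103, 65.91% Bb-105.

34.09%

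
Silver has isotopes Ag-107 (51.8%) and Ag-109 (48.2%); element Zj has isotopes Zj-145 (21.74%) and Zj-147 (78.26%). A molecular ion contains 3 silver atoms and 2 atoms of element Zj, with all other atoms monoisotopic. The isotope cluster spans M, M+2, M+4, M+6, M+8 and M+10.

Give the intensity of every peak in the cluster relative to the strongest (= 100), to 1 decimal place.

Silver pattern (n=3): 0.13899183 : 0.3879965 : 0.3610315 : 0.11198017
Element Zj pattern (n=2): 0.04726276 : 0.34027448 : 0.61246276
Convolve the two distributions (both contribute in 2-u steps):
  M: 0.13899183×0.04726276 = 0.006569
  M+2: 0.13899183×0.34027448 + 0.3879965×0.04726276 = 0.065633
  M+4: 0.13899183×0.61246276 + 0.3879965×0.34027448 + 0.3610315×0.04726276 = 0.234216
  M+6: 0.3879965×0.61246276 + 0.3610315×0.34027448 + 0.11198017×0.04726276 = 0.365776
  M+8: 0.3610315×0.61246276 + 0.11198017×0.34027448 = 0.259222
  M+10: 0.11198017×0.61246276 = 0.068584
Scale to base peak (0.365776) = 100: 1.8 : 17.9 : 64.0 : 100.0 : 70.9 : 18.8

1.8 : 17.9 : 64.0 : 100.0 : 70.9 : 18.8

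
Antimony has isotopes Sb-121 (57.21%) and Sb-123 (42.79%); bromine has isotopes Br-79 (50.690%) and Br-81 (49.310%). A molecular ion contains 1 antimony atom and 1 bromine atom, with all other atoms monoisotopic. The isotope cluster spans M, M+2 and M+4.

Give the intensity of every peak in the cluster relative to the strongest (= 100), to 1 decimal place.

Antimony pattern (n=1): 0.5721 : 0.4279
Bromine pattern (n=1): 0.5069 : 0.4931
Convolve the two distributions (both contribute in 2-u steps):
  M: 0.5721×0.5069 = 0.289997
  M+2: 0.5721×0.4931 + 0.4279×0.5069 = 0.499005
  M+4: 0.4279×0.4931 = 0.210997
Scale to base peak (0.499005) = 100: 58.1 : 100.0 : 42.3

58.1 : 100.0 : 42.3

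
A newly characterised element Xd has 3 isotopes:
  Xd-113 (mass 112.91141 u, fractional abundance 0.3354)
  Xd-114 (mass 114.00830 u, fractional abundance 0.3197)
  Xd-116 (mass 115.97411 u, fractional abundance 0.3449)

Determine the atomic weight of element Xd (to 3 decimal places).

Average mass = Σ (abundance × isotope mass) = 0.3354 × 112.91141 + 0.3197 × 114.00830 + 0.3449 × 115.97411
= 37.870487 + 36.448454 + 39.999471 = 114.318412 u

114.318 u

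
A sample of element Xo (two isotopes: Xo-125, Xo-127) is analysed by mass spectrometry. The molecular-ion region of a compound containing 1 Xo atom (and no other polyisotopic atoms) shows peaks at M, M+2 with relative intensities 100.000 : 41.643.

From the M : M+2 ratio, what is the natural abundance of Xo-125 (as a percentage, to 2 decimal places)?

70.60%

Let p = fractional abundance of Xo-125. I(M+2)/I(M) = [C(1,1)·p^0·(1−p)] / p^1 = 1·(1−p)/p = 41.643/100.000 = 0.4164
(1−p)/p = 0.4164/1 = 0.4164  ⇒  p = 1/(1 + 0.4164) = 0.7060
Xo-125: 70.60%, Xo-127: 29.40%.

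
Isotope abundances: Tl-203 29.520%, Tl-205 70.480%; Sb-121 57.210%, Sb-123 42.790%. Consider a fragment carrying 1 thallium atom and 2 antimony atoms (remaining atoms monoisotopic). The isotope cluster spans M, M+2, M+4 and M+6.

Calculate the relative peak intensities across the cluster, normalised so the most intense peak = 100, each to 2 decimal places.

Thallium pattern (n=1): 0.2952 : 0.7048
Antimony pattern (n=2): 0.32729841 : 0.48960318 : 0.18309841
Convolve the two distributions (both contribute in 2-u steps):
  M: 0.2952×0.32729841 = 0.096618
  M+2: 0.2952×0.48960318 + 0.7048×0.32729841 = 0.375211
  M+4: 0.2952×0.18309841 + 0.7048×0.48960318 = 0.399123
  M+6: 0.7048×0.18309841 = 0.129048
Scale to base peak (0.399123) = 100: 24.21 : 94.01 : 100.00 : 32.33

24.21 : 94.01 : 100.00 : 32.33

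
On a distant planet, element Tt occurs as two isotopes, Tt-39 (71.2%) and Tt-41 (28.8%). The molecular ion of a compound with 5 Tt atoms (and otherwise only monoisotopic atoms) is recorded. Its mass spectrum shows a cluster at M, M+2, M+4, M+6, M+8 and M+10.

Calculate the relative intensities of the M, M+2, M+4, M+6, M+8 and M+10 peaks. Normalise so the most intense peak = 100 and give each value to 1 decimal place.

The 5 Tt atoms are independent, so intensities follow the terms of (0.712 + 0.288)^5.
P(M) = 0.712^5 = 0.182978
P(M+2) = 5 × 0.712^4 × 0.288^1 = 0.370069
P(M+4) = 10 × 0.712^3 × 0.288^2 = 0.299381
P(M+6) = 10 × 0.712^2 × 0.288^3 = 0.121098
P(M+8) = 5 × 0.712^1 × 0.288^4 = 0.024492
P(M+10) = 0.288^5 = 0.001981
The M+2 peak is largest (0.370069); scaling to 100 gives 49.4 : 100.0 : 80.9 : 32.7 : 6.6 : 0.5.

49.4 : 100.0 : 80.9 : 32.7 : 6.6 : 0.5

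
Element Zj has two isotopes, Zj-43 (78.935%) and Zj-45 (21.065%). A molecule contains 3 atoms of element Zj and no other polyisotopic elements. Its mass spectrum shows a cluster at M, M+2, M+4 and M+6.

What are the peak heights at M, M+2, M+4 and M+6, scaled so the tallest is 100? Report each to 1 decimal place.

Expanding (0.78935 + 0.21065)^3:
P(M) = 0.78935^3 = 0.491823
P(M+2) = 3 × 0.78935^2 × 0.21065^1 = 0.393751
P(M+4) = 3 × 0.78935^1 × 0.21065^2 = 0.105078
P(M+6) = 0.21065^3 = 0.009347
The M peak is largest (0.491823); scaling to 100 gives 100.0 : 80.1 : 21.4 : 1.9.

100.0 : 80.1 : 21.4 : 1.9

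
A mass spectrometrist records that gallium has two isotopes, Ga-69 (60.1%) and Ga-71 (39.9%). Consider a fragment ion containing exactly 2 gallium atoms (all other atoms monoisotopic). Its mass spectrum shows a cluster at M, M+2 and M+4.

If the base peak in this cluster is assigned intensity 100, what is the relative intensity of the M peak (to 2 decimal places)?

Term probabilities: M 0.3612, M+2 0.4796, M+4 0.1592. Base peak = M+2.
P(M+2) = C(2,1) × 0.601^1 × 0.399^1 = 2 × 0.6010 × 0.3990 = 0.479598 (base)
P(M) = C(2,0) × 0.601^2 × 0.399^0 = 1 × 0.361201 × 1.0000 = 0.361201
Relative intensity = 0.361201 / 0.479598 × 100 = 75.31

75.31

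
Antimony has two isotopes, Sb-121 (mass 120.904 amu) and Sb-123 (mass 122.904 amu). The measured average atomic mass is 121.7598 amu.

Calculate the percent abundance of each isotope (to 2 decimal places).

Let x be the fractional abundance of Sb-121; then Sb-123 has abundance 1 − x.
120.904·x + 122.904·(1 − x) = 121.7598
(120.904 − 122.904)·x = 121.7598 − 122.904
x = -1.1442 / -2.000 = 0.57210 → 57.21% Sb-121, 42.79% Sb-123.

Sb-121: 57.21%, Sb-123: 42.79%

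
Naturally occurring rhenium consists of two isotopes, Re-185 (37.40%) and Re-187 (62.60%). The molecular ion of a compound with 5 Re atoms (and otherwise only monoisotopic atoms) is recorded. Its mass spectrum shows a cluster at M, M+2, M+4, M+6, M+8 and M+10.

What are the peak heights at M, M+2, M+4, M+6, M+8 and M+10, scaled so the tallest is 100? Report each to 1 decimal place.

2.1 : 17.8 : 59.7 : 100.0 : 83.7 : 28.0

Each Re atom is independently Re-185 (p = 0.3740) or Re-187 (q = 0.6260); the cluster is the binomial expansion (p + q)^5.
P(M) = 0.3740^5 = 0.007317
P(M+2) = 5 × 0.3740^4 × 0.6260^1 = 0.061239
P(M+4) = 10 × 0.3740^3 × 0.6260^2 = 0.205005
P(M+6) = 10 × 0.3740^2 × 0.6260^3 = 0.343136
P(M+8) = 5 × 0.3740^1 × 0.6260^4 = 0.287170
P(M+10) = 0.6260^5 = 0.096133
The M+6 peak is largest (0.343136); scaling to 100 gives 2.1 : 17.8 : 59.7 : 100.0 : 83.7 : 28.0.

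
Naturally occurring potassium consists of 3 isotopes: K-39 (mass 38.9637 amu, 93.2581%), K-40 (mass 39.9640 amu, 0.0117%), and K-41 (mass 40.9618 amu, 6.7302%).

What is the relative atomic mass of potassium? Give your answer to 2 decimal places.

The abundance-weighted mean is 0.932581 × 38.9637 + 0.000117 × 39.9640 + 0.067302 × 40.9618
= 36.33681 + 0.00468 + 2.75681 = 39.09830 amu

39.10 amu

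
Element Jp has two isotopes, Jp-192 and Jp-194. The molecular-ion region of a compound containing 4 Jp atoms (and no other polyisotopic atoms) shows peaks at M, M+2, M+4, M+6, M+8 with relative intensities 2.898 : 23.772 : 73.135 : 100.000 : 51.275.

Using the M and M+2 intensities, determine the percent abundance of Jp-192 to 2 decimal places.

32.78%

If p is the fraction of Jp that is Jp-192, then I(M+2)/I(M) = [C(4,1)·p^3·(1−p)] / p^4 = 4·(1−p)/p = 23.772/2.898 = 8.2029
(1−p)/p = 8.2029/4 = 2.0507  ⇒  p = 1/(1 + 2.0507) = 0.3278
Jp-192: 32.78%, Jp-194: 67.22%.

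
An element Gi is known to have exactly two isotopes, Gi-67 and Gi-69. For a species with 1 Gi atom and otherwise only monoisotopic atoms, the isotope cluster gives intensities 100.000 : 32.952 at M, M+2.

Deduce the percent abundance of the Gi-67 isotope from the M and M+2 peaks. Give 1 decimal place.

75.2%

Let p = fractional abundance of Gi-67. I(M+2)/I(M) = [C(1,1)·p^0·(1−p)] / p^1 = 1·(1−p)/p = 32.952/100.000 = 0.3295
(1−p)/p = 0.3295/1 = 0.3295  ⇒  p = 1/(1 + 0.3295) = 0.7522
Gi-67: 75.2%, Gi-69: 24.8%.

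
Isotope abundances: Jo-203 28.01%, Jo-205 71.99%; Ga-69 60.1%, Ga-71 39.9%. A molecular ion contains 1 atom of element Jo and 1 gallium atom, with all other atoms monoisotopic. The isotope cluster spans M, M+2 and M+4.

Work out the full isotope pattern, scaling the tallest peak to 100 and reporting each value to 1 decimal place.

30.9 : 100.0 : 52.8

Element Jo pattern (n=1): 0.2801 : 0.7199
Gallium pattern (n=1): 0.6010 : 0.3990
Convolve the two distributions (both contribute in 2-u steps):
  M: 0.2801×0.6010 = 0.168340
  M+2: 0.2801×0.3990 + 0.7199×0.6010 = 0.544420
  M+4: 0.7199×0.3990 = 0.287240
Scale to base peak (0.544420) = 100: 30.9 : 100.0 : 52.8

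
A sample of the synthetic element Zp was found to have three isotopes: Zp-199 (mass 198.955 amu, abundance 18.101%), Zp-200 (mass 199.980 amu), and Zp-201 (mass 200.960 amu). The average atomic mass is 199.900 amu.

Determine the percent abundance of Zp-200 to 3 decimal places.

The remaining 81.899% is split between Zp-200 (fraction x) and Zp-201 (fraction 0.81899 − x).
Substituting: 199.980x + 200.960(0.81899 − x) = 163.88715545
(199.980 − 200.960)x = -0.69707495  ⇒  x = 0.71130, y = 0.10769
Zp-200: 71.130%, Zp-201: 10.769%.

71.130%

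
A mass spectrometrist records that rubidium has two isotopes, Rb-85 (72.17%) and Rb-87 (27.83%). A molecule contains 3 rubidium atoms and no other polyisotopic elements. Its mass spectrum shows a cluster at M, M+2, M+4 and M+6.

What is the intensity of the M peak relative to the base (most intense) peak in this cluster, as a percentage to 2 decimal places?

86.44%

(0.7217 + 0.2783)^3 gives M 0.3759, M+2 0.4349, M+4 0.1677, M+6 0.0216; the largest is M+2.
P(M+2) = C(3,1) × 0.7217^2 × 0.2783^1 = 3 × 0.52085089 × 0.2783 = 0.434858 (base)
P(M) = C(3,0) × 0.7217^3 × 0.2783^0 = 1 × 0.37589809 × 1.0000 = 0.375898
Relative intensity = 0.375898 / 0.434858 × 100 = 86.44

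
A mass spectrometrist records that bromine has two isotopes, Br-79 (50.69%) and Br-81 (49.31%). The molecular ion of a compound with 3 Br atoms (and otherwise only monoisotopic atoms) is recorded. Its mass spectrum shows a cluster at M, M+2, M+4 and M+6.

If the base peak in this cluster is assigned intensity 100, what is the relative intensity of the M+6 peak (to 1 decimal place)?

Binomial terms of (0.5069 + 0.4931)^3: M 0.1302, M+2 0.3801, M+4 0.3698, M+6 0.1199 → M+2 is the base peak.
P(M+2) = C(3,1) × 0.5069^2 × 0.4931^1 = 3 × 0.25694761 × 0.4931 = 0.380103 (base)
P(M+6) = C(3,3) × 0.5069^0 × 0.4931^3 = 1 × 1.0000 × 0.11989609 = 0.119896
Relative intensity = 0.119896 / 0.380103 × 100 = 31.5

31.5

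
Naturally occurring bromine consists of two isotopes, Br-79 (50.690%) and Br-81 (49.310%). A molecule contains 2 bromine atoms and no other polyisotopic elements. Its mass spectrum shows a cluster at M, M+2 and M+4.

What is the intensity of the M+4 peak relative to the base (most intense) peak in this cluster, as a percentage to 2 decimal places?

Term probabilities: M 0.2569, M+2 0.4999, M+4 0.2431. Base peak = M+2.
P(M+2) = C(2,1) × 0.50690^1 × 0.49310^1 = 2 × 0.5069 × 0.4931 = 0.499905 (base)
P(M+4) = C(2,2) × 0.50690^0 × 0.49310^2 = 1 × 1.0000 × 0.24314761 = 0.243148
Relative intensity = 0.243148 / 0.499905 × 100 = 48.64

48.64%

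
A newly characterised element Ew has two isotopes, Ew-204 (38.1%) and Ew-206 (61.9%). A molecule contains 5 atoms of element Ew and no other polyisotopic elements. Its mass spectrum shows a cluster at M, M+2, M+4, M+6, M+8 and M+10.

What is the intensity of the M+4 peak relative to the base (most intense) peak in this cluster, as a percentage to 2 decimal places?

61.55%

Term probabilities: M 0.0080, M+2 0.0652, M+4 0.2119, M+6 0.3443, M+8 0.2797, M+10 0.0909. Base peak = M+6.
P(M+6) = C(5,3) × 0.381^2 × 0.619^3 = 10 × 0.145161 × 0.23717666 = 0.344288 (base)
P(M+4) = C(5,2) × 0.381^3 × 0.619^2 = 10 × 0.05530634 × 0.383161 = 0.211912
Relative intensity = 0.211912 / 0.344288 × 100 = 61.55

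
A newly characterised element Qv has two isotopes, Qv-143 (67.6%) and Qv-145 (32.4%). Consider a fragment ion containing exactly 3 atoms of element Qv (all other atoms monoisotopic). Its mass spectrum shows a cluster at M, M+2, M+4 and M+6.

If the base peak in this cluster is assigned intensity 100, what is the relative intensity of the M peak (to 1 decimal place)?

69.5

Term probabilities: M 0.3089, M+2 0.4442, M+4 0.2129, M+6 0.0340. Base peak = M+2.
P(M+2) = C(3,1) × 0.676^2 × 0.324^1 = 3 × 0.456976 × 0.3240 = 0.444181 (base)
P(M) = C(3,0) × 0.676^3 × 0.324^0 = 1 × 0.30891578 × 1.0000 = 0.308916
Relative intensity = 0.308916 / 0.444181 × 100 = 69.5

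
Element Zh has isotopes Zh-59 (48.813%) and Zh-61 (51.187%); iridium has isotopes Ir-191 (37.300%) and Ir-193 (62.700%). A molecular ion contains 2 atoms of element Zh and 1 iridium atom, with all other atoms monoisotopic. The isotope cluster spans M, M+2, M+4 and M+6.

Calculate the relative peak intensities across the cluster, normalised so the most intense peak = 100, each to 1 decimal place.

21.6 : 81.7 : 100.0 : 40.0

Element Zh pattern (n=2): 0.2382709 : 0.49971821 : 0.2620109
Iridium pattern (n=1): 0.3730 : 0.6270
Convolve the two distributions (both contribute in 2-u steps):
  M: 0.2382709×0.3730 = 0.088875
  M+2: 0.2382709×0.6270 + 0.49971821×0.3730 = 0.335791
  M+4: 0.49971821×0.6270 + 0.2620109×0.3730 = 0.411053
  M+6: 0.2620109×0.6270 = 0.164281
Scale to base peak (0.411053) = 100: 21.6 : 81.7 : 100.0 : 40.0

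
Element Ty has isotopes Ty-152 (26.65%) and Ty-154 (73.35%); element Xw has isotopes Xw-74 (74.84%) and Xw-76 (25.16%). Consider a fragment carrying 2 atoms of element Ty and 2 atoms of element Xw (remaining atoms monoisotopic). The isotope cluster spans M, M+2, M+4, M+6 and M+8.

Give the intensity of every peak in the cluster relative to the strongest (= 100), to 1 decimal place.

8.8 : 54.2 : 100.0 : 50.2 : 7.5

Element Ty pattern (n=2): 0.07102225 : 0.3909555 : 0.53802225
Element Xw pattern (n=2): 0.56010256 : 0.37659488 : 0.06330256
Convolve the two distributions (both contribute in 2-u steps):
  M: 0.07102225×0.56010256 = 0.039780
  M+2: 0.07102225×0.37659488 + 0.3909555×0.56010256 = 0.245722
  M+4: 0.07102225×0.06330256 + 0.3909555×0.37659488 + 0.53802225×0.56010256 = 0.453075
  M+6: 0.3909555×0.06330256 + 0.53802225×0.37659488 = 0.227365
  M+8: 0.53802225×0.06330256 = 0.034058
Scale to base peak (0.453075) = 100: 8.8 : 54.2 : 100.0 : 50.2 : 7.5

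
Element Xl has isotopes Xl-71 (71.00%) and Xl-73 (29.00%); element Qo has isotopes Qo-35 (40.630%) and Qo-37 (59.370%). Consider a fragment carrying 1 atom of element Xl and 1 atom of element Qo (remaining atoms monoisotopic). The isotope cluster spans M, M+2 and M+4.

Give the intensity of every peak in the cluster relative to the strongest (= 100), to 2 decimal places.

Element Xl pattern (n=1): 0.7100 : 0.2900
Element Qo pattern (n=1): 0.4063 : 0.5937
Convolve the two distributions (both contribute in 2-u steps):
  M: 0.7100×0.4063 = 0.288473
  M+2: 0.7100×0.5937 + 0.2900×0.4063 = 0.539354
  M+4: 0.2900×0.5937 = 0.172173
Scale to base peak (0.539354) = 100: 53.48 : 100.00 : 31.92

53.48 : 100.00 : 31.92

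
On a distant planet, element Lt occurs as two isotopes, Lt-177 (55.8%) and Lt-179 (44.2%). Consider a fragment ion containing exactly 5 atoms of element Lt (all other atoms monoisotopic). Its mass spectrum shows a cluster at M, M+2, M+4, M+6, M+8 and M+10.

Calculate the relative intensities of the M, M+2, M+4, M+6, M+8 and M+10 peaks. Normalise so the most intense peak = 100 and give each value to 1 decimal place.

The 5 Lt atoms are independent, so intensities follow the terms of (0.558 + 0.442)^5.
P(M) = 0.558^5 = 0.054097
P(M+2) = 5 × 0.558^4 × 0.442^1 = 0.214254
P(M+4) = 10 × 0.558^3 × 0.442^2 = 0.339428
P(M+6) = 10 × 0.558^2 × 0.442^3 = 0.268866
P(M+8) = 5 × 0.558^1 × 0.442^4 = 0.106486
P(M+10) = 0.442^5 = 0.016870
The M+4 peak is largest (0.339428); scaling to 100 gives 15.9 : 63.1 : 100.0 : 79.2 : 31.4 : 5.0.

15.9 : 63.1 : 100.0 : 79.2 : 31.4 : 5.0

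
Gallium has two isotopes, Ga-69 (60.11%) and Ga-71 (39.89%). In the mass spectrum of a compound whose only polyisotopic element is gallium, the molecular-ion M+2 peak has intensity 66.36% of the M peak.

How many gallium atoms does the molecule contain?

1

For n independent Ga atoms, I(M+2)/I(M) = n · (abundance Ga-71) / (abundance Ga-69) = n · 0.3989/0.6011.
n = 0.6636 × 0.6011/0.3989 = 1.00 ≈ 1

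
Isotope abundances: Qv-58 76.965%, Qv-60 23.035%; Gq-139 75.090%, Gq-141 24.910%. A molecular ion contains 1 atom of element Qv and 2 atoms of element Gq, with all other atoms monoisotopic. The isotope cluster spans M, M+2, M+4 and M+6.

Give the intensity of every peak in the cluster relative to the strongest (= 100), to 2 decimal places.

100.00 : 96.28 : 30.86 : 3.29

Element Qv pattern (n=1): 0.76965 : 0.23035
Element Gq pattern (n=2): 0.56385081 : 0.37409838 : 0.06205081
Convolve the two distributions (both contribute in 2-u steps):
  M: 0.76965×0.56385081 = 0.433968
  M+2: 0.76965×0.37409838 + 0.23035×0.56385081 = 0.417808
  M+4: 0.76965×0.06205081 + 0.23035×0.37409838 = 0.133931
  M+6: 0.23035×0.06205081 = 0.014293
Scale to base peak (0.433968) = 100: 100.00 : 96.28 : 30.86 : 3.29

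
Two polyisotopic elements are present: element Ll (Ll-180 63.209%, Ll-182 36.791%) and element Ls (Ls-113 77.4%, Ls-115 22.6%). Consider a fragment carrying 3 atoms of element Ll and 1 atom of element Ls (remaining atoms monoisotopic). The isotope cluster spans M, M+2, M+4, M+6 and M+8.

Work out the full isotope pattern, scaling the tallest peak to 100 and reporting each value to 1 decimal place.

49.1 : 100.0 : 74.9 : 24.2 : 2.8

Element Ll pattern (n=3): 0.25254383 : 0.44098182 : 0.25667487 : 0.04979948
Element Ls pattern (n=1): 0.7740 : 0.2260
Convolve the two distributions (both contribute in 2-u steps):
  M: 0.25254383×0.7740 = 0.195469
  M+2: 0.25254383×0.2260 + 0.44098182×0.7740 = 0.398395
  M+4: 0.44098182×0.2260 + 0.25667487×0.7740 = 0.298328
  M+6: 0.25667487×0.2260 + 0.04979948×0.7740 = 0.096553
  M+8: 0.04979948×0.2260 = 0.011255
Scale to base peak (0.398395) = 100: 49.1 : 100.0 : 74.9 : 24.2 : 2.8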